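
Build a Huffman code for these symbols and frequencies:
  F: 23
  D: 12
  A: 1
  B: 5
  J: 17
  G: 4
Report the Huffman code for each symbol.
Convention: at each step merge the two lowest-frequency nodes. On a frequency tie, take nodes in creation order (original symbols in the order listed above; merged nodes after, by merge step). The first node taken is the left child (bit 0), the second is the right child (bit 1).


Huffman tree construction:
Step 1: Merge A(1) + G(4) = 5
Step 2: Merge B(5) + (A+G)(5) = 10
Step 3: Merge (B+(A+G))(10) + D(12) = 22
Step 4: Merge J(17) + ((B+(A+G))+D)(22) = 39
Step 5: Merge F(23) + (J+((B+(A+G))+D))(39) = 62
Read each symbol's code off the tree from the root (left child = 0, right child = 1).

Codes:
  F: 0 (length 1)
  D: 111 (length 3)
  A: 11010 (length 5)
  B: 1100 (length 4)
  J: 10 (length 2)
  G: 11011 (length 5)
Average code length: 138/62 = 2.2258 bits/symbol


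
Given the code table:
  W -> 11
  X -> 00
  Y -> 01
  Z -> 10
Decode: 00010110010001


Decoding:
00 -> X
01 -> Y
01 -> Y
10 -> Z
01 -> Y
00 -> X
01 -> Y


Result: XYYZYXY


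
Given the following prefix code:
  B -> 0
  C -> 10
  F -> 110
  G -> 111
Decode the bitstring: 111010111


Decoding step by step:
Bits 111 -> G
Bits 0 -> B
Bits 10 -> C
Bits 111 -> G


Decoded message: GBCG


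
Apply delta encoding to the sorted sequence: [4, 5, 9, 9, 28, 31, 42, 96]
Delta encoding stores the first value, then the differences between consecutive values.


First value: 4
Deltas:
  5 - 4 = 1
  9 - 5 = 4
  9 - 9 = 0
  28 - 9 = 19
  31 - 28 = 3
  42 - 31 = 11
  96 - 42 = 54


Delta encoded: [4, 1, 4, 0, 19, 3, 11, 54]


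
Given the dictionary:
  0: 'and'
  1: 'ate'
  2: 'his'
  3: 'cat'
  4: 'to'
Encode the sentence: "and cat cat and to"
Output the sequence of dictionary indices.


Look up each word in the dictionary:
  'and' -> 0
  'cat' -> 3
  'cat' -> 3
  'and' -> 0
  'to' -> 4

Encoded: [0, 3, 3, 0, 4]


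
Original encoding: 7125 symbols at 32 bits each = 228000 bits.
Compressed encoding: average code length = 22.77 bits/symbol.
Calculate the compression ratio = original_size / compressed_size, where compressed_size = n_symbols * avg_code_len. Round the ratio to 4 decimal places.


original_size = n_symbols * orig_bits = 7125 * 32 = 228000 bits
compressed_size = n_symbols * avg_code_len = 7125 * 22.77 = 162236.25 bits
ratio = original_size / compressed_size = 228000 / 162236.25 = 1.4054

Compression ratio = 1.4054


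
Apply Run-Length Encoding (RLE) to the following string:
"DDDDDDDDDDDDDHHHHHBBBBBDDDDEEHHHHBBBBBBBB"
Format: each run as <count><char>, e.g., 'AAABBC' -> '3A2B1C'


Scanning runs left to right:
  i=0: run of 'D' x 13 -> '13D'
  i=13: run of 'H' x 5 -> '5H'
  i=18: run of 'B' x 5 -> '5B'
  i=23: run of 'D' x 4 -> '4D'
  i=27: run of 'E' x 2 -> '2E'
  i=29: run of 'H' x 4 -> '4H'
  i=33: run of 'B' x 8 -> '8B'

RLE = 13D5H5B4D2E4H8B


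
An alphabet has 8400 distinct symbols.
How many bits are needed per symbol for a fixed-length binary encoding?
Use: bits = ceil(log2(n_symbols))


log2(8400) = 13.0362
Bracket: 2^13 = 8192 < 8400 <= 2^14 = 16384
So ceil(log2(8400)) = 14

bits = ceil(log2(8400)) = ceil(13.0362) = 14 bits


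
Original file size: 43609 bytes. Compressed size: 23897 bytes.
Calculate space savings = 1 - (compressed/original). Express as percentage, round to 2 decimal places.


ratio = compressed/original = 23897/43609 = 0.547983
savings = 1 - ratio = 1 - 0.547983 = 0.452017
as a percentage: 0.452017 * 100 = 45.2%

Space savings = 1 - 23897/43609 = 45.2%


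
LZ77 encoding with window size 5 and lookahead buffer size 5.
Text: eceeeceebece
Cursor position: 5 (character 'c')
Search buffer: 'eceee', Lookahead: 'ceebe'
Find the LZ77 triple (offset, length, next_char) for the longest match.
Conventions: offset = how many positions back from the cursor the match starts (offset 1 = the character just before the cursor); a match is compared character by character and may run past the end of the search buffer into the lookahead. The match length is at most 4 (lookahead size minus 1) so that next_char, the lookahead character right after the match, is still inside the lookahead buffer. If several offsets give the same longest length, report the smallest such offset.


Try each offset into the search buffer:
  offset=1 (pos 4, char 'e'): match length 0
  offset=2 (pos 3, char 'e'): match length 0
  offset=3 (pos 2, char 'e'): match length 0
  offset=4 (pos 1, char 'c'): match length 3
  offset=5 (pos 0, char 'e'): match length 0
Longest match has length 3 at offset 4.
next_char = character at position 5 + 3 = 8 -> 'b'

Best match: offset=4, length=3 (matching 'cee' starting at position 1)
LZ77 triple: (4, 3, 'b')


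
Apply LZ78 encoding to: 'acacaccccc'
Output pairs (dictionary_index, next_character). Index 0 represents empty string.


LZ78 encoding steps:
Dictionary: {0: ''}
Step 1: w='' (idx 0), next='a' -> output (0, 'a'), add 'a' as idx 1
Step 2: w='' (idx 0), next='c' -> output (0, 'c'), add 'c' as idx 2
Step 3: w='a' (idx 1), next='c' -> output (1, 'c'), add 'ac' as idx 3
Step 4: w='ac' (idx 3), next='c' -> output (3, 'c'), add 'acc' as idx 4
Step 5: w='c' (idx 2), next='c' -> output (2, 'c'), add 'cc' as idx 5
Step 6: w='c' (idx 2), end of input -> output (2, '')


Encoded: [(0, 'a'), (0, 'c'), (1, 'c'), (3, 'c'), (2, 'c'), (2, '')]


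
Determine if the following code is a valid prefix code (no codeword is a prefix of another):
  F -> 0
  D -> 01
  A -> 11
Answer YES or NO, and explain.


Checking each pair (does one codeword prefix another?):
  F='0' vs D='01': prefix -- VIOLATION

NO -- this is NOT a valid prefix code. F (0) is a prefix of D (01).


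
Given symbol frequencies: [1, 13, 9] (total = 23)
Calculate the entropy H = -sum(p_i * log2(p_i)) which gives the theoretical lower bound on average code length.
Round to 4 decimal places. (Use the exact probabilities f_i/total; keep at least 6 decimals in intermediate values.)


Per-symbol terms -p_i * log2(p_i) with p_i = f_i/23:
  p = 1/23 = 0.043478: log2(p) = -4.523562, -p*log2(p) = 0.196677
  p = 13/23 = 0.565217: log2(p) = -0.823122, -p*log2(p) = 0.465243
  p = 9/23 = 0.391304: log2(p) = -1.353637, -p*log2(p) = 0.529684
H = 0.196677 + 0.465243 + 0.529684 = 1.191604

H = 1.1916 bits/symbol


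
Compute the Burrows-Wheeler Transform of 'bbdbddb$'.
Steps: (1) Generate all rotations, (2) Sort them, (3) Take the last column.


Rotations (sorted):
  0: $bbdbddb -> last char: b
  1: b$bbdbdd -> last char: d
  2: bbdbddb$ -> last char: $
  3: bdbddb$b -> last char: b
  4: bddb$bbd -> last char: d
  5: db$bbdbd -> last char: d
  6: dbddb$bb -> last char: b
  7: ddb$bbdb -> last char: b


BWT = bd$bddbb


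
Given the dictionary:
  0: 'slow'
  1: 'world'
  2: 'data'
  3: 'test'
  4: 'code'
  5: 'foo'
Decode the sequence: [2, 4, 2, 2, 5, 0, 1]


Look up each index in the dictionary:
  2 -> 'data'
  4 -> 'code'
  2 -> 'data'
  2 -> 'data'
  5 -> 'foo'
  0 -> 'slow'
  1 -> 'world'

Decoded: "data code data data foo slow world"


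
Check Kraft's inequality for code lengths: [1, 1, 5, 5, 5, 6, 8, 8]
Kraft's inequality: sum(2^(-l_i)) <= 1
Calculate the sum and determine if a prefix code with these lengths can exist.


Sum = 2^(-1) + 2^(-1) + 2^(-5) + 2^(-5) + 2^(-5) + 2^(-6) + 2^(-8) + 2^(-8)
    = 0.5 + 0.5 + 0.03125 + 0.03125 + 0.03125 + 0.015625 + 0.00390625 + 0.00390625
    = 286/256 = 1.1171875
Since 1.1171875 > 1, Kraft's inequality is NOT satisfied.
A prefix code with these lengths CANNOT exist.

Kraft sum = 1.1171875. Not satisfied.


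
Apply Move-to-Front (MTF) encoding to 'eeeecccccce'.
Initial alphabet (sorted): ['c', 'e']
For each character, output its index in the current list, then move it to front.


MTF encoding:
'e': index 1 in ['c', 'e'] -> ['e', 'c']
'e': index 0 in ['e', 'c'] -> ['e', 'c']
'e': index 0 in ['e', 'c'] -> ['e', 'c']
'e': index 0 in ['e', 'c'] -> ['e', 'c']
'c': index 1 in ['e', 'c'] -> ['c', 'e']
'c': index 0 in ['c', 'e'] -> ['c', 'e']
'c': index 0 in ['c', 'e'] -> ['c', 'e']
'c': index 0 in ['c', 'e'] -> ['c', 'e']
'c': index 0 in ['c', 'e'] -> ['c', 'e']
'c': index 0 in ['c', 'e'] -> ['c', 'e']
'e': index 1 in ['c', 'e'] -> ['e', 'c']


Output: [1, 0, 0, 0, 1, 0, 0, 0, 0, 0, 1]


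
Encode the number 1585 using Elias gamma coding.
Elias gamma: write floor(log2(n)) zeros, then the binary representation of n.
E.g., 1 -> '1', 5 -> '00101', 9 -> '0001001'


num_bits = floor(log2(1585)) + 1 = 11
leading_zeros = num_bits - 1 = 10
binary(1585) = 11000110001

Elias gamma(1585) = '0000000000' + '11000110001' = 000000000011000110001 (21 bits)


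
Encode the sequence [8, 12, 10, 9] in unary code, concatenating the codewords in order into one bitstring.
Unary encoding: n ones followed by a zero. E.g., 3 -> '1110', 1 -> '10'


Encode each number as n ones followed by a terminating 0:
  8 -> 111111110 (9 bits)
  12 -> 1111111111110 (13 bits)
  10 -> 11111111110 (11 bits)
  9 -> 1111111110 (10 bits)
Total length = 9 + 13 + 11 + 10 = 43 bits.

Unary([8, 12, 10, 9]) = 1111111101111111111110111111111101111111110 (43 bits)


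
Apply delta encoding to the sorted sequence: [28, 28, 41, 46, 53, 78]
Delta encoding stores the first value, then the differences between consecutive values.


First value: 28
Deltas:
  28 - 28 = 0
  41 - 28 = 13
  46 - 41 = 5
  53 - 46 = 7
  78 - 53 = 25


Delta encoded: [28, 0, 13, 5, 7, 25]


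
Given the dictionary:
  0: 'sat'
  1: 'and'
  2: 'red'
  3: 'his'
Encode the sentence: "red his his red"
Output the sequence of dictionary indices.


Look up each word in the dictionary:
  'red' -> 2
  'his' -> 3
  'his' -> 3
  'red' -> 2

Encoded: [2, 3, 3, 2]


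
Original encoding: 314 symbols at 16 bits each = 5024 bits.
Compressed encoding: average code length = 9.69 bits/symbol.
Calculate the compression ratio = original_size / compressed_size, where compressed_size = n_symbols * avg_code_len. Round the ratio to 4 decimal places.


original_size = n_symbols * orig_bits = 314 * 16 = 5024 bits
compressed_size = n_symbols * avg_code_len = 314 * 9.69 = 3042.66 bits
ratio = original_size / compressed_size = 5024 / 3042.66 = 1.6512

Compression ratio = 1.6512


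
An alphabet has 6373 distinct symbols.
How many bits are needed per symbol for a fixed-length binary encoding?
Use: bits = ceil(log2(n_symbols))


log2(6373) = 12.6378
Bracket: 2^12 = 4096 < 6373 <= 2^13 = 8192
So ceil(log2(6373)) = 13

bits = ceil(log2(6373)) = ceil(12.6378) = 13 bits


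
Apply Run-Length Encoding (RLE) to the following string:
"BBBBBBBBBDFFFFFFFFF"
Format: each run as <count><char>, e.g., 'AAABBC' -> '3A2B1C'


Scanning runs left to right:
  i=0: run of 'B' x 9 -> '9B'
  i=9: run of 'D' x 1 -> '1D'
  i=10: run of 'F' x 9 -> '9F'

RLE = 9B1D9F


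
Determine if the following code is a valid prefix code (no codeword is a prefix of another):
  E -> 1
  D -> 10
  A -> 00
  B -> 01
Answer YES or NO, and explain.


Checking each pair (does one codeword prefix another?):
  E='1' vs D='10': prefix -- VIOLATION

NO -- this is NOT a valid prefix code. E (1) is a prefix of D (10).


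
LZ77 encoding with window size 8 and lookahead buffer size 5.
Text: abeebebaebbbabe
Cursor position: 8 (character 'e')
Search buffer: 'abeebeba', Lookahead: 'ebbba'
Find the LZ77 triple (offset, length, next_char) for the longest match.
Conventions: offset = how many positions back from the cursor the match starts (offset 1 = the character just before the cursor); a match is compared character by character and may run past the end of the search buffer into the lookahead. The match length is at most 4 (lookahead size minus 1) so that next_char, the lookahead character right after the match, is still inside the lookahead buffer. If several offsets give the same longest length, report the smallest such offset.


Try each offset into the search buffer:
  offset=1 (pos 7, char 'a'): match length 0
  offset=2 (pos 6, char 'b'): match length 0
  offset=3 (pos 5, char 'e'): match length 2
  offset=4 (pos 4, char 'b'): match length 0
  offset=5 (pos 3, char 'e'): match length 2
  offset=6 (pos 2, char 'e'): match length 1
  offset=7 (pos 1, char 'b'): match length 0
  offset=8 (pos 0, char 'a'): match length 0
Longest match has length 2, found at offsets 3, 5; take the smallest, offset 3.
next_char = character at position 8 + 2 = 10 -> 'b'

Best match: offset=3, length=2 (matching 'eb' starting at position 5)
LZ77 triple: (3, 2, 'b')


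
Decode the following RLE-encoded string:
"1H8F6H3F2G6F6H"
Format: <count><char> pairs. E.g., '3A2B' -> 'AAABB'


Expanding each <count><char> pair:
  1H -> 'H'
  8F -> 'FFFFFFFF'
  6H -> 'HHHHHH'
  3F -> 'FFF'
  2G -> 'GG'
  6F -> 'FFFFFF'
  6H -> 'HHHHHH'

Decoded = HFFFFFFFFHHHHHHFFFGGFFFFFFHHHHHH


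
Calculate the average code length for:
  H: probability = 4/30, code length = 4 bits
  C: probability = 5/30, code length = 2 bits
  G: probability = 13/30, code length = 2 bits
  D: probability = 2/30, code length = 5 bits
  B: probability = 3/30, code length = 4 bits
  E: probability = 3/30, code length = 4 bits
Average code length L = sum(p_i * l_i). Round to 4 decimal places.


Weighted contributions p_i * l_i:
  H: (4/30) * 4 = 16/30
  C: (5/30) * 2 = 10/30
  G: (13/30) * 2 = 26/30
  D: (2/30) * 5 = 10/30
  B: (3/30) * 4 = 12/30
  E: (3/30) * 4 = 12/30
Sum = (16 + 10 + 26 + 10 + 12 + 12)/30 = 86/30

L = 86/30 = 2.8667 bits/symbol


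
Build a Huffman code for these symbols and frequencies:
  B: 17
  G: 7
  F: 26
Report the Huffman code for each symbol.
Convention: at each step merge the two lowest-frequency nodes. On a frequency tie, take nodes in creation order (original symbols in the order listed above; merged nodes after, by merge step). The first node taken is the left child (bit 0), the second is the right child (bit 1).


Huffman tree construction:
Step 1: Merge G(7) + B(17) = 24
Step 2: Merge (G+B)(24) + F(26) = 50
Read each symbol's code off the tree from the root (left child = 0, right child = 1).

Codes:
  B: 01 (length 2)
  G: 00 (length 2)
  F: 1 (length 1)
Average code length: 74/50 = 1.4800 bits/symbol


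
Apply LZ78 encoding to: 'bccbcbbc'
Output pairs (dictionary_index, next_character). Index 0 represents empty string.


LZ78 encoding steps:
Dictionary: {0: ''}
Step 1: w='' (idx 0), next='b' -> output (0, 'b'), add 'b' as idx 1
Step 2: w='' (idx 0), next='c' -> output (0, 'c'), add 'c' as idx 2
Step 3: w='c' (idx 2), next='b' -> output (2, 'b'), add 'cb' as idx 3
Step 4: w='cb' (idx 3), next='b' -> output (3, 'b'), add 'cbb' as idx 4
Step 5: w='c' (idx 2), end of input -> output (2, '')


Encoded: [(0, 'b'), (0, 'c'), (2, 'b'), (3, 'b'), (2, '')]


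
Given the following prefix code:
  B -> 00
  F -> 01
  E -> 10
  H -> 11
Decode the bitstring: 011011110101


Decoding step by step:
Bits 01 -> F
Bits 10 -> E
Bits 11 -> H
Bits 11 -> H
Bits 01 -> F
Bits 01 -> F


Decoded message: FEHHFF


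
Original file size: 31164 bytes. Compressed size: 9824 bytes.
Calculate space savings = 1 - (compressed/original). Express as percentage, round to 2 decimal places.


ratio = compressed/original = 9824/31164 = 0.315236
savings = 1 - ratio = 1 - 0.315236 = 0.684764
as a percentage: 0.684764 * 100 = 68.48%

Space savings = 1 - 9824/31164 = 68.48%


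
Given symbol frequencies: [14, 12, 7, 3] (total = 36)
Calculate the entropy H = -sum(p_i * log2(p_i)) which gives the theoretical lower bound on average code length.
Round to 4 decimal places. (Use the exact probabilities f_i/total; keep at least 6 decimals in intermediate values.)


Per-symbol terms -p_i * log2(p_i) with p_i = f_i/36:
  p = 14/36 = 0.388889: log2(p) = -1.362570, -p*log2(p) = 0.529888
  p = 12/36 = 0.333333: log2(p) = -1.584963, -p*log2(p) = 0.528321
  p = 7/36 = 0.194444: log2(p) = -2.362570, -p*log2(p) = 0.459389
  p = 3/36 = 0.083333: log2(p) = -3.584963, -p*log2(p) = 0.298747
H = 0.529888 + 0.528321 + 0.459389 + 0.298747 = 1.816345

H = 1.8163 bits/symbol


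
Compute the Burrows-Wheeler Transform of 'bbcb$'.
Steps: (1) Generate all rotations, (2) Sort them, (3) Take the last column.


Rotations (sorted):
  0: $bbcb -> last char: b
  1: b$bbc -> last char: c
  2: bbcb$ -> last char: $
  3: bcb$b -> last char: b
  4: cb$bb -> last char: b


BWT = bc$bb


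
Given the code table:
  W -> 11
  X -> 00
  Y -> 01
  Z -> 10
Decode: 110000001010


Decoding:
11 -> W
00 -> X
00 -> X
00 -> X
10 -> Z
10 -> Z


Result: WXXXZZ


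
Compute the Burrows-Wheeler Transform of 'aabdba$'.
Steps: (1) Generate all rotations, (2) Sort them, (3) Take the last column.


Rotations (sorted):
  0: $aabdba -> last char: a
  1: a$aabdb -> last char: b
  2: aabdba$ -> last char: $
  3: abdba$a -> last char: a
  4: ba$aabd -> last char: d
  5: bdba$aa -> last char: a
  6: dba$aab -> last char: b


BWT = ab$adab


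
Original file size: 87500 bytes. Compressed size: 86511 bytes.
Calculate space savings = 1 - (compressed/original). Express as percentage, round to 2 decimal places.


ratio = compressed/original = 86511/87500 = 0.988697
savings = 1 - ratio = 1 - 0.988697 = 0.011303
as a percentage: 0.011303 * 100 = 1.13%

Space savings = 1 - 86511/87500 = 1.13%


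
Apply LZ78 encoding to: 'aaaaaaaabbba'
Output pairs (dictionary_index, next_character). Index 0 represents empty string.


LZ78 encoding steps:
Dictionary: {0: ''}
Step 1: w='' (idx 0), next='a' -> output (0, 'a'), add 'a' as idx 1
Step 2: w='a' (idx 1), next='a' -> output (1, 'a'), add 'aa' as idx 2
Step 3: w='aa' (idx 2), next='a' -> output (2, 'a'), add 'aaa' as idx 3
Step 4: w='aa' (idx 2), next='b' -> output (2, 'b'), add 'aab' as idx 4
Step 5: w='' (idx 0), next='b' -> output (0, 'b'), add 'b' as idx 5
Step 6: w='b' (idx 5), next='a' -> output (5, 'a'), add 'ba' as idx 6


Encoded: [(0, 'a'), (1, 'a'), (2, 'a'), (2, 'b'), (0, 'b'), (5, 'a')]


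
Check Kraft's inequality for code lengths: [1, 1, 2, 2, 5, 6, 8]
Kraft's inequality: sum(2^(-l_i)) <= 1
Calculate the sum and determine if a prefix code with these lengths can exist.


Sum = 2^(-1) + 2^(-1) + 2^(-2) + 2^(-2) + 2^(-5) + 2^(-6) + 2^(-8)
    = 0.5 + 0.5 + 0.25 + 0.25 + 0.03125 + 0.015625 + 0.00390625
    = 397/256 = 1.55078125
Since 1.55078125 > 1, Kraft's inequality is NOT satisfied.
A prefix code with these lengths CANNOT exist.

Kraft sum = 1.55078125. Not satisfied.


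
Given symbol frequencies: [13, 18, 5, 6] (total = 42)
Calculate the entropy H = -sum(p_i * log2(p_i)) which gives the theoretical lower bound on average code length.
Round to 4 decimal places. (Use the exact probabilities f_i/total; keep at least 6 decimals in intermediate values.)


Per-symbol terms -p_i * log2(p_i) with p_i = f_i/42:
  p = 13/42 = 0.309524: log2(p) = -1.691878, -p*log2(p) = 0.523676
  p = 18/42 = 0.428571: log2(p) = -1.222392, -p*log2(p) = 0.523882
  p = 5/42 = 0.119048: log2(p) = -3.070389, -p*log2(p) = 0.365523
  p = 6/42 = 0.142857: log2(p) = -2.807355, -p*log2(p) = 0.401051
H = 0.523676 + 0.523882 + 0.365523 + 0.401051 = 1.814132

H = 1.8141 bits/symbol


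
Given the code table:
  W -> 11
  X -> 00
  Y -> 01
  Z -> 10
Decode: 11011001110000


Decoding:
11 -> W
01 -> Y
10 -> Z
01 -> Y
11 -> W
00 -> X
00 -> X


Result: WYZYWXX


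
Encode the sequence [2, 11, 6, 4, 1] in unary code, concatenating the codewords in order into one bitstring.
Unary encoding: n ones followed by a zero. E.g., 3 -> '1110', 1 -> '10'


Encode each number as n ones followed by a terminating 0:
  2 -> 110 (3 bits)
  11 -> 111111111110 (12 bits)
  6 -> 1111110 (7 bits)
  4 -> 11110 (5 bits)
  1 -> 10 (2 bits)
Total length = 3 + 12 + 7 + 5 + 2 = 29 bits.

Unary([2, 11, 6, 4, 1]) = 11011111111111011111101111010 (29 bits)


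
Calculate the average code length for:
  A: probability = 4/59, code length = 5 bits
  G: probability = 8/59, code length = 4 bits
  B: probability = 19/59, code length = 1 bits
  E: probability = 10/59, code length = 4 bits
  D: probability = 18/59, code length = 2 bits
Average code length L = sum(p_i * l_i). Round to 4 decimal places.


Weighted contributions p_i * l_i:
  A: (4/59) * 5 = 20/59
  G: (8/59) * 4 = 32/59
  B: (19/59) * 1 = 19/59
  E: (10/59) * 4 = 40/59
  D: (18/59) * 2 = 36/59
Sum = (20 + 32 + 19 + 40 + 36)/59 = 147/59

L = 147/59 = 2.4915 bits/symbol


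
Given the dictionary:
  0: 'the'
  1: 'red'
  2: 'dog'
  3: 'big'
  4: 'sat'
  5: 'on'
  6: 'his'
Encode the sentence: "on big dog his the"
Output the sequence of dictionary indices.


Look up each word in the dictionary:
  'on' -> 5
  'big' -> 3
  'dog' -> 2
  'his' -> 6
  'the' -> 0

Encoded: [5, 3, 2, 6, 0]


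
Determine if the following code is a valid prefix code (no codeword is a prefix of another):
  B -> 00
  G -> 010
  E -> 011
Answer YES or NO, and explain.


Checking each pair (does one codeword prefix another?):
  B='00' vs G='010': no prefix
  B='00' vs E='011': no prefix
  G='010' vs B='00': no prefix
  G='010' vs E='011': no prefix
  E='011' vs B='00': no prefix
  E='011' vs G='010': no prefix
No violation found over all pairs.

YES -- this is a valid prefix code. No codeword is a prefix of any other codeword.


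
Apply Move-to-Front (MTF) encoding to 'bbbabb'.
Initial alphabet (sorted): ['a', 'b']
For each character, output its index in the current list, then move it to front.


MTF encoding:
'b': index 1 in ['a', 'b'] -> ['b', 'a']
'b': index 0 in ['b', 'a'] -> ['b', 'a']
'b': index 0 in ['b', 'a'] -> ['b', 'a']
'a': index 1 in ['b', 'a'] -> ['a', 'b']
'b': index 1 in ['a', 'b'] -> ['b', 'a']
'b': index 0 in ['b', 'a'] -> ['b', 'a']


Output: [1, 0, 0, 1, 1, 0]


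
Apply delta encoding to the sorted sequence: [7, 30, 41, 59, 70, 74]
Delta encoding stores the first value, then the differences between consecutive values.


First value: 7
Deltas:
  30 - 7 = 23
  41 - 30 = 11
  59 - 41 = 18
  70 - 59 = 11
  74 - 70 = 4


Delta encoded: [7, 23, 11, 18, 11, 4]


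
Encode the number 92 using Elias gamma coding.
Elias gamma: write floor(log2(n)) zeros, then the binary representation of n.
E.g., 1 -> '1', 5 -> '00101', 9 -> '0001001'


num_bits = floor(log2(92)) + 1 = 7
leading_zeros = num_bits - 1 = 6
binary(92) = 1011100

Elias gamma(92) = '000000' + '1011100' = 0000001011100 (13 bits)


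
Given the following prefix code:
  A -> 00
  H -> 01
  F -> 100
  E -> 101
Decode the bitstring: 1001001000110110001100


Decoding step by step:
Bits 100 -> F
Bits 100 -> F
Bits 100 -> F
Bits 01 -> H
Bits 101 -> E
Bits 100 -> F
Bits 01 -> H
Bits 100 -> F


Decoded message: FFFHEFHF


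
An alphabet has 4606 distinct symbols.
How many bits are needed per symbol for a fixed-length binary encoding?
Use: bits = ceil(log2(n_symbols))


log2(4606) = 12.1693
Bracket: 2^12 = 4096 < 4606 <= 2^13 = 8192
So ceil(log2(4606)) = 13

bits = ceil(log2(4606)) = ceil(12.1693) = 13 bits


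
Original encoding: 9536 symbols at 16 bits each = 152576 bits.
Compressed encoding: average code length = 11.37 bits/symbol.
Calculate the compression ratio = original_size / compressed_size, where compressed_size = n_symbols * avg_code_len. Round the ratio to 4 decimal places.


original_size = n_symbols * orig_bits = 9536 * 16 = 152576 bits
compressed_size = n_symbols * avg_code_len = 9536 * 11.37 = 108424.32 bits
ratio = original_size / compressed_size = 152576 / 108424.32 = 1.4072

Compression ratio = 1.4072


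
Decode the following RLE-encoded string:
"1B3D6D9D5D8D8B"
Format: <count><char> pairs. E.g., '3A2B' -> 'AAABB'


Expanding each <count><char> pair:
  1B -> 'B'
  3D -> 'DDD'
  6D -> 'DDDDDD'
  9D -> 'DDDDDDDDD'
  5D -> 'DDDDD'
  8D -> 'DDDDDDDD'
  8B -> 'BBBBBBBB'

Decoded = BDDDDDDDDDDDDDDDDDDDDDDDDDDDDDDDBBBBBBBB


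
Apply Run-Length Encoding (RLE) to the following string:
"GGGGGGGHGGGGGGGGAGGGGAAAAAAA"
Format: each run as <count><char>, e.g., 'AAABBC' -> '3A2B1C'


Scanning runs left to right:
  i=0: run of 'G' x 7 -> '7G'
  i=7: run of 'H' x 1 -> '1H'
  i=8: run of 'G' x 8 -> '8G'
  i=16: run of 'A' x 1 -> '1A'
  i=17: run of 'G' x 4 -> '4G'
  i=21: run of 'A' x 7 -> '7A'

RLE = 7G1H8G1A4G7A


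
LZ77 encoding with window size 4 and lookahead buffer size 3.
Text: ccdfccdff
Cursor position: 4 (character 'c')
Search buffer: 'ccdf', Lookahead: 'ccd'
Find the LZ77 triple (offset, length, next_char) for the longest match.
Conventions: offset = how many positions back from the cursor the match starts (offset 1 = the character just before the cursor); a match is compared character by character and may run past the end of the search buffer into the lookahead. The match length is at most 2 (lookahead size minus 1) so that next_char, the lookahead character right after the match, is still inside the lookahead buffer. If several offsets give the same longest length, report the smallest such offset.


Try each offset into the search buffer:
  offset=1 (pos 3, char 'f'): match length 0
  offset=2 (pos 2, char 'd'): match length 0
  offset=3 (pos 1, char 'c'): match length 1
  offset=4 (pos 0, char 'c'): match length 2
Longest match has length 2 at offset 4.
next_char = character at position 4 + 2 = 6 -> 'd'

Best match: offset=4, length=2 (matching 'cc' starting at position 0)
LZ77 triple: (4, 2, 'd')


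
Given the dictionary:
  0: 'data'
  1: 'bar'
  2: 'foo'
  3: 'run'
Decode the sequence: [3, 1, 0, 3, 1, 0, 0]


Look up each index in the dictionary:
  3 -> 'run'
  1 -> 'bar'
  0 -> 'data'
  3 -> 'run'
  1 -> 'bar'
  0 -> 'data'
  0 -> 'data'

Decoded: "run bar data run bar data data"


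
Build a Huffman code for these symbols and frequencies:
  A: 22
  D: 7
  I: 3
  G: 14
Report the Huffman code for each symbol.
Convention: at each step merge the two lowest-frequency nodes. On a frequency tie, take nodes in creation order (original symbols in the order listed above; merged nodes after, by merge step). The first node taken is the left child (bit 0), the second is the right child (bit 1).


Huffman tree construction:
Step 1: Merge I(3) + D(7) = 10
Step 2: Merge (I+D)(10) + G(14) = 24
Step 3: Merge A(22) + ((I+D)+G)(24) = 46
Read each symbol's code off the tree from the root (left child = 0, right child = 1).

Codes:
  A: 0 (length 1)
  D: 101 (length 3)
  I: 100 (length 3)
  G: 11 (length 2)
Average code length: 80/46 = 1.7391 bits/symbol


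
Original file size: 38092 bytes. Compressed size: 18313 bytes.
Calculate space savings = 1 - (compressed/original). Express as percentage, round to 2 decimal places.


ratio = compressed/original = 18313/38092 = 0.480757
savings = 1 - ratio = 1 - 0.480757 = 0.519243
as a percentage: 0.519243 * 100 = 51.92%

Space savings = 1 - 18313/38092 = 51.92%


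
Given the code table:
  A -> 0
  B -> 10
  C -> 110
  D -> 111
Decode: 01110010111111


Decoding:
0 -> A
111 -> D
0 -> A
0 -> A
10 -> B
111 -> D
111 -> D


Result: ADAABDD


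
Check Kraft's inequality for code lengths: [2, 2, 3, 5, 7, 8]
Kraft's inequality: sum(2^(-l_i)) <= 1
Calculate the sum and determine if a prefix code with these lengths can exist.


Sum = 2^(-2) + 2^(-2) + 2^(-3) + 2^(-5) + 2^(-7) + 2^(-8)
    = 0.25 + 0.25 + 0.125 + 0.03125 + 0.0078125 + 0.00390625
    = 171/256 = 0.66796875
Since 0.66796875 <= 1, Kraft's inequality IS satisfied.
A prefix code with these lengths CAN exist.

Kraft sum = 0.66796875. Satisfied.


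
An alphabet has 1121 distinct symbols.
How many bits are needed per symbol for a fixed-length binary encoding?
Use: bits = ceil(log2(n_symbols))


log2(1121) = 10.1306
Bracket: 2^10 = 1024 < 1121 <= 2^11 = 2048
So ceil(log2(1121)) = 11

bits = ceil(log2(1121)) = ceil(10.1306) = 11 bits


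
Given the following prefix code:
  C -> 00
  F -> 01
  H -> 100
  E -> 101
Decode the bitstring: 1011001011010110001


Decoding step by step:
Bits 101 -> E
Bits 100 -> H
Bits 101 -> E
Bits 101 -> E
Bits 01 -> F
Bits 100 -> H
Bits 01 -> F


Decoded message: EHEEFHF


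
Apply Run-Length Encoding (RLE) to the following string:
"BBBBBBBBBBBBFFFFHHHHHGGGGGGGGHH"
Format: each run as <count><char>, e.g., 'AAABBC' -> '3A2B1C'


Scanning runs left to right:
  i=0: run of 'B' x 12 -> '12B'
  i=12: run of 'F' x 4 -> '4F'
  i=16: run of 'H' x 5 -> '5H'
  i=21: run of 'G' x 8 -> '8G'
  i=29: run of 'H' x 2 -> '2H'

RLE = 12B4F5H8G2H


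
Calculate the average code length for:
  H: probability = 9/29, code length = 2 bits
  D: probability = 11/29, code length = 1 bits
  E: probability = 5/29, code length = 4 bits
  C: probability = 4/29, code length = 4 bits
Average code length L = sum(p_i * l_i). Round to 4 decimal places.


Weighted contributions p_i * l_i:
  H: (9/29) * 2 = 18/29
  D: (11/29) * 1 = 11/29
  E: (5/29) * 4 = 20/29
  C: (4/29) * 4 = 16/29
Sum = (18 + 11 + 20 + 16)/29 = 65/29

L = 65/29 = 2.2414 bits/symbol


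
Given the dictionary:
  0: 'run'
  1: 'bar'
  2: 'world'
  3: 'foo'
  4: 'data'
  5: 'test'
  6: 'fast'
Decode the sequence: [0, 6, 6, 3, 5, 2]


Look up each index in the dictionary:
  0 -> 'run'
  6 -> 'fast'
  6 -> 'fast'
  3 -> 'foo'
  5 -> 'test'
  2 -> 'world'

Decoded: "run fast fast foo test world"


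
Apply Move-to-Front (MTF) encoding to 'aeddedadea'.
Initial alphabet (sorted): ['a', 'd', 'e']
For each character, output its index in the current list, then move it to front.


MTF encoding:
'a': index 0 in ['a', 'd', 'e'] -> ['a', 'd', 'e']
'e': index 2 in ['a', 'd', 'e'] -> ['e', 'a', 'd']
'd': index 2 in ['e', 'a', 'd'] -> ['d', 'e', 'a']
'd': index 0 in ['d', 'e', 'a'] -> ['d', 'e', 'a']
'e': index 1 in ['d', 'e', 'a'] -> ['e', 'd', 'a']
'd': index 1 in ['e', 'd', 'a'] -> ['d', 'e', 'a']
'a': index 2 in ['d', 'e', 'a'] -> ['a', 'd', 'e']
'd': index 1 in ['a', 'd', 'e'] -> ['d', 'a', 'e']
'e': index 2 in ['d', 'a', 'e'] -> ['e', 'd', 'a']
'a': index 2 in ['e', 'd', 'a'] -> ['a', 'e', 'd']


Output: [0, 2, 2, 0, 1, 1, 2, 1, 2, 2]


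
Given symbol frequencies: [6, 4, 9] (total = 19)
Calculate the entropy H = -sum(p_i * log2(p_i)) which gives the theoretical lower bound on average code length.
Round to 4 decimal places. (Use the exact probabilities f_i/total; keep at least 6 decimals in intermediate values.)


Per-symbol terms -p_i * log2(p_i) with p_i = f_i/19:
  p = 6/19 = 0.315789: log2(p) = -1.662965, -p*log2(p) = 0.525147
  p = 4/19 = 0.210526: log2(p) = -2.247928, -p*log2(p) = 0.473248
  p = 9/19 = 0.473684: log2(p) = -1.078003, -p*log2(p) = 0.510633
H = 0.525147 + 0.473248 + 0.510633 = 1.509028

H = 1.509 bits/symbol


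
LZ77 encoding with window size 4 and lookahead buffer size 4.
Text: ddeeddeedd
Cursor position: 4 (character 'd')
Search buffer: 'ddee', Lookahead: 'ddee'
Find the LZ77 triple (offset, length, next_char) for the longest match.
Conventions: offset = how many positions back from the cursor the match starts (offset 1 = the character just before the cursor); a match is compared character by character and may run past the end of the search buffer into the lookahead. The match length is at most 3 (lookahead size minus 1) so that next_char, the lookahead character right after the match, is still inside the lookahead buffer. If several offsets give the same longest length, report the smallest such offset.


Try each offset into the search buffer:
  offset=1 (pos 3, char 'e'): match length 0
  offset=2 (pos 2, char 'e'): match length 0
  offset=3 (pos 1, char 'd'): match length 1
  offset=4 (pos 0, char 'd'): match length 3
Longest match has length 3 at offset 4.
next_char = character at position 4 + 3 = 7 -> 'e'

Best match: offset=4, length=3 (matching 'dde' starting at position 0)
LZ77 triple: (4, 3, 'e')


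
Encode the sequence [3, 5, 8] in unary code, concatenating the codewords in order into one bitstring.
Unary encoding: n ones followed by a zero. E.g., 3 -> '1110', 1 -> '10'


Encode each number as n ones followed by a terminating 0:
  3 -> 1110 (4 bits)
  5 -> 111110 (6 bits)
  8 -> 111111110 (9 bits)
Total length = 4 + 6 + 9 = 19 bits.

Unary([3, 5, 8]) = 1110111110111111110 (19 bits)


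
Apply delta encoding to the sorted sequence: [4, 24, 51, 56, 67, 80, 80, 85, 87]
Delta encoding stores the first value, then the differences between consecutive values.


First value: 4
Deltas:
  24 - 4 = 20
  51 - 24 = 27
  56 - 51 = 5
  67 - 56 = 11
  80 - 67 = 13
  80 - 80 = 0
  85 - 80 = 5
  87 - 85 = 2


Delta encoded: [4, 20, 27, 5, 11, 13, 0, 5, 2]


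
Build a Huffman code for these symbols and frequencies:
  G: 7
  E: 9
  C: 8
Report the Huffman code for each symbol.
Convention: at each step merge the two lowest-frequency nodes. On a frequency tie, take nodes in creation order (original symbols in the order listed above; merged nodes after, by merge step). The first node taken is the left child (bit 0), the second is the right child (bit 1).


Huffman tree construction:
Step 1: Merge G(7) + C(8) = 15
Step 2: Merge E(9) + (G+C)(15) = 24
Read each symbol's code off the tree from the root (left child = 0, right child = 1).

Codes:
  G: 10 (length 2)
  E: 0 (length 1)
  C: 11 (length 2)
Average code length: 39/24 = 1.6250 bits/symbol


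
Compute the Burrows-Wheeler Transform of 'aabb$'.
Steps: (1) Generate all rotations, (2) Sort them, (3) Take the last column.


Rotations (sorted):
  0: $aabb -> last char: b
  1: aabb$ -> last char: $
  2: abb$a -> last char: a
  3: b$aab -> last char: b
  4: bb$aa -> last char: a


BWT = b$aba


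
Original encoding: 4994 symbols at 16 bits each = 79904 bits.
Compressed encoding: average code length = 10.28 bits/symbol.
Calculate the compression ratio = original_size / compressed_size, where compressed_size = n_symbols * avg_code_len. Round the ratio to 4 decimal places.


original_size = n_symbols * orig_bits = 4994 * 16 = 79904 bits
compressed_size = n_symbols * avg_code_len = 4994 * 10.28 = 51338.32 bits
ratio = original_size / compressed_size = 79904 / 51338.32 = 1.5564

Compression ratio = 1.5564


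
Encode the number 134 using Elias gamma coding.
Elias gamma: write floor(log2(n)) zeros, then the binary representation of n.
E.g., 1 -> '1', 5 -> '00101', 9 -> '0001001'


num_bits = floor(log2(134)) + 1 = 8
leading_zeros = num_bits - 1 = 7
binary(134) = 10000110

Elias gamma(134) = '0000000' + '10000110' = 000000010000110 (15 bits)


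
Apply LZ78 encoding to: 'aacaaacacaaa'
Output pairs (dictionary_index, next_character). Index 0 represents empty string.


LZ78 encoding steps:
Dictionary: {0: ''}
Step 1: w='' (idx 0), next='a' -> output (0, 'a'), add 'a' as idx 1
Step 2: w='a' (idx 1), next='c' -> output (1, 'c'), add 'ac' as idx 2
Step 3: w='a' (idx 1), next='a' -> output (1, 'a'), add 'aa' as idx 3
Step 4: w='ac' (idx 2), next='a' -> output (2, 'a'), add 'aca' as idx 4
Step 5: w='' (idx 0), next='c' -> output (0, 'c'), add 'c' as idx 5
Step 6: w='aa' (idx 3), next='a' -> output (3, 'a'), add 'aaa' as idx 6


Encoded: [(0, 'a'), (1, 'c'), (1, 'a'), (2, 'a'), (0, 'c'), (3, 'a')]


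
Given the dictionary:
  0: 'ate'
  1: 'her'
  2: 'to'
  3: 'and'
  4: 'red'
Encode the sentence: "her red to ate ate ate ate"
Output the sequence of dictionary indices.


Look up each word in the dictionary:
  'her' -> 1
  'red' -> 4
  'to' -> 2
  'ate' -> 0
  'ate' -> 0
  'ate' -> 0
  'ate' -> 0

Encoded: [1, 4, 2, 0, 0, 0, 0]


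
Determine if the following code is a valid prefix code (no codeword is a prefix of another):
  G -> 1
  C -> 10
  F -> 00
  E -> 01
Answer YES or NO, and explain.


Checking each pair (does one codeword prefix another?):
  G='1' vs C='10': prefix -- VIOLATION

NO -- this is NOT a valid prefix code. G (1) is a prefix of C (10).


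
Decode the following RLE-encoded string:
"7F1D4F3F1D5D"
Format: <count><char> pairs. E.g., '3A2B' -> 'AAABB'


Expanding each <count><char> pair:
  7F -> 'FFFFFFF'
  1D -> 'D'
  4F -> 'FFFF'
  3F -> 'FFF'
  1D -> 'D'
  5D -> 'DDDDD'

Decoded = FFFFFFFDFFFFFFFDDDDDD


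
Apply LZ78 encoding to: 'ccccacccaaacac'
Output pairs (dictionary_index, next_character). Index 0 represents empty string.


LZ78 encoding steps:
Dictionary: {0: ''}
Step 1: w='' (idx 0), next='c' -> output (0, 'c'), add 'c' as idx 1
Step 2: w='c' (idx 1), next='c' -> output (1, 'c'), add 'cc' as idx 2
Step 3: w='c' (idx 1), next='a' -> output (1, 'a'), add 'ca' as idx 3
Step 4: w='cc' (idx 2), next='c' -> output (2, 'c'), add 'ccc' as idx 4
Step 5: w='' (idx 0), next='a' -> output (0, 'a'), add 'a' as idx 5
Step 6: w='a' (idx 5), next='a' -> output (5, 'a'), add 'aa' as idx 6
Step 7: w='ca' (idx 3), next='c' -> output (3, 'c'), add 'cac' as idx 7


Encoded: [(0, 'c'), (1, 'c'), (1, 'a'), (2, 'c'), (0, 'a'), (5, 'a'), (3, 'c')]


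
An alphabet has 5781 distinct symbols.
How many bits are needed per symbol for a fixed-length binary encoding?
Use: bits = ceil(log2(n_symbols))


log2(5781) = 12.4971
Bracket: 2^12 = 4096 < 5781 <= 2^13 = 8192
So ceil(log2(5781)) = 13

bits = ceil(log2(5781)) = ceil(12.4971) = 13 bits


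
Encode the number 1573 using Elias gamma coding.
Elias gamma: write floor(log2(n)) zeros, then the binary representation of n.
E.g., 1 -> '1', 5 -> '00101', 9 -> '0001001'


num_bits = floor(log2(1573)) + 1 = 11
leading_zeros = num_bits - 1 = 10
binary(1573) = 11000100101

Elias gamma(1573) = '0000000000' + '11000100101' = 000000000011000100101 (21 bits)


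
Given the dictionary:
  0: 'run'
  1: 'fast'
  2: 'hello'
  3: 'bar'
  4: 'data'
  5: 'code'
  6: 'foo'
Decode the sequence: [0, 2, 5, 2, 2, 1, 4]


Look up each index in the dictionary:
  0 -> 'run'
  2 -> 'hello'
  5 -> 'code'
  2 -> 'hello'
  2 -> 'hello'
  1 -> 'fast'
  4 -> 'data'

Decoded: "run hello code hello hello fast data"


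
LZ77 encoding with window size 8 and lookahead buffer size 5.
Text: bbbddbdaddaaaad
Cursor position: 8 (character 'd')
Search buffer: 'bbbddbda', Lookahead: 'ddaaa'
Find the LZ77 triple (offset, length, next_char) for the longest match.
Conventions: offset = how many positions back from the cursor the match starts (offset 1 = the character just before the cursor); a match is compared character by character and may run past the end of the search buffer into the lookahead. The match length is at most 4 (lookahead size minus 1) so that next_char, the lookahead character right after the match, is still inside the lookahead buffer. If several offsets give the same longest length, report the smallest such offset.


Try each offset into the search buffer:
  offset=1 (pos 7, char 'a'): match length 0
  offset=2 (pos 6, char 'd'): match length 1
  offset=3 (pos 5, char 'b'): match length 0
  offset=4 (pos 4, char 'd'): match length 1
  offset=5 (pos 3, char 'd'): match length 2
  offset=6 (pos 2, char 'b'): match length 0
  offset=7 (pos 1, char 'b'): match length 0
  offset=8 (pos 0, char 'b'): match length 0
Longest match has length 2 at offset 5.
next_char = character at position 8 + 2 = 10 -> 'a'

Best match: offset=5, length=2 (matching 'dd' starting at position 3)
LZ77 triple: (5, 2, 'a')


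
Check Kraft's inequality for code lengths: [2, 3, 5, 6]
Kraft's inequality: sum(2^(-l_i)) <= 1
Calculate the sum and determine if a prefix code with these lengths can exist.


Sum = 2^(-2) + 2^(-3) + 2^(-5) + 2^(-6)
    = 0.25 + 0.125 + 0.03125 + 0.015625
    = 27/64 = 0.421875
Since 0.421875 <= 1, Kraft's inequality IS satisfied.
A prefix code with these lengths CAN exist.

Kraft sum = 0.421875. Satisfied.


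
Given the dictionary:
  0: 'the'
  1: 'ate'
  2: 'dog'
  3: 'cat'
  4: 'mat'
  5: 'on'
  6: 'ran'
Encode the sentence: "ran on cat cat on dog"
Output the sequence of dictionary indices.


Look up each word in the dictionary:
  'ran' -> 6
  'on' -> 5
  'cat' -> 3
  'cat' -> 3
  'on' -> 5
  'dog' -> 2

Encoded: [6, 5, 3, 3, 5, 2]


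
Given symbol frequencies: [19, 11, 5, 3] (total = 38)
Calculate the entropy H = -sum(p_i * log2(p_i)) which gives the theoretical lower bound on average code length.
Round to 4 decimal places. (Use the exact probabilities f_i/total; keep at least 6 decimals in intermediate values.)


Per-symbol terms -p_i * log2(p_i) with p_i = f_i/38:
  p = 19/38 = 0.500000: log2(p) = -1.000000, -p*log2(p) = 0.500000
  p = 11/38 = 0.289474: log2(p) = -1.788496, -p*log2(p) = 0.517722
  p = 5/38 = 0.131579: log2(p) = -2.925999, -p*log2(p) = 0.385000
  p = 3/38 = 0.078947: log2(p) = -3.662965, -p*log2(p) = 0.289181
H = 0.500000 + 0.517722 + 0.385000 + 0.289181 = 1.691903

H = 1.6919 bits/symbol
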